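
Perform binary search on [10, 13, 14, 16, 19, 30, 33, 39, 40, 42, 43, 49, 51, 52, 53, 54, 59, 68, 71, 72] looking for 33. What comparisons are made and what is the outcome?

Binary search for 33 in [10, 13, 14, 16, 19, 30, 33, 39, 40, 42, 43, 49, 51, 52, 53, 54, 59, 68, 71, 72]:

lo=0, hi=19, mid=9, arr[mid]=42 -> 42 > 33, search left half
lo=0, hi=8, mid=4, arr[mid]=19 -> 19 < 33, search right half
lo=5, hi=8, mid=6, arr[mid]=33 -> Found target at index 6!

Binary search finds 33 at index 6 after 3 comparisons. The search repeatedly halves the search space by comparing with the middle element.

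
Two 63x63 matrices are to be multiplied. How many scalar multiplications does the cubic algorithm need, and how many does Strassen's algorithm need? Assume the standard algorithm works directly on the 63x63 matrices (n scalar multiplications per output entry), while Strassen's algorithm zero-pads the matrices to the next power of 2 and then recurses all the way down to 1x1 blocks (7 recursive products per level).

Matrix multiplication for 63x63 matrices:

Strassen's algorithm requires power-of-2 dimensions. Pad 63x63 to 64x64 (next power of 2).

Standard algorithm: 63^3 = 250047 multiplications
Strassen's algorithm: 7^(log2(64)) = 7^6 = 117649 multiplications
Savings: 250047 - 117649 = 132398 multiplications

Standard: 250047 multiplications (63^3). Strassen: 117649 multiplications (7^6, after padding to 64x64). Strassen reduces 8 recursive multiplications to 7 at each level.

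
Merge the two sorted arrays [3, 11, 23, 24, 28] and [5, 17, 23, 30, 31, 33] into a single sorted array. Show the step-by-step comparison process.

Merging process:

Compare 3 vs 5: take 3 from left. Merged: [3]
Compare 11 vs 5: take 5 from right. Merged: [3, 5]
Compare 11 vs 17: take 11 from left. Merged: [3, 5, 11]
Compare 23 vs 17: take 17 from right. Merged: [3, 5, 11, 17]
Compare 23 vs 23: take 23 from left. Merged: [3, 5, 11, 17, 23]
Compare 24 vs 23: take 23 from right. Merged: [3, 5, 11, 17, 23, 23]
Compare 24 vs 30: take 24 from left. Merged: [3, 5, 11, 17, 23, 23, 24]
Compare 28 vs 30: take 28 from left. Merged: [3, 5, 11, 17, 23, 23, 24, 28]
Append remaining from right: [30, 31, 33]. Merged: [3, 5, 11, 17, 23, 23, 24, 28, 30, 31, 33]

Final merged array: [3, 5, 11, 17, 23, 23, 24, 28, 30, 31, 33]
Total comparisons: 8

The merged array is [3, 5, 11, 17, 23, 23, 24, 28, 30, 31, 33], requiring 8 comparisons. The merge step runs in O(n) time where n is the total number of elements.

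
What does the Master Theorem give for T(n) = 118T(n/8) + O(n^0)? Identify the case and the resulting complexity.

Master Theorem for T(n) = 118T(n/8) + O(n^0):

a = 118, b = 8, c = 0
log_b(a) = log_8(118) = 2.2942

Case 1: c = 0 < log_8(118) = 2.2942
T(n) = O(n^(log_8 118))

For T(n) = 118T(n/8) + O(n^0): log_8(118) = 2.2942. This is Case 1 of the Master Theorem (c < log_b(a), work dominated by leaves), giving O(n^(log_8 118)).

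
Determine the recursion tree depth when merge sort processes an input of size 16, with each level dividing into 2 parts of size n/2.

For divide and conquer with division factor 2:

Problem sizes at each level:
Level 0: 16
Level 1: 8
Level 2: 4
Level 3: 2
Level 4: 1

The root is level 0 and the size-1 base case is level 4 (the tree spans levels 0 through 4, i.e. 5 levels counting the root), so the depth is the number of divisions: log_2(16) = 4

The recursion tree depth is log_2(16) = 4. At each level, the problem size is divided by 2, so it takes 4 divisions to reduce to a base case of size 1. The algorithm makes 2 recursive calls at each level.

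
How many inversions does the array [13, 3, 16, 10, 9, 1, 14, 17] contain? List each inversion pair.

Finding inversions in [13, 3, 16, 10, 9, 1, 14, 17]:

(0, 1): arr[0]=13 > arr[1]=3
(0, 3): arr[0]=13 > arr[3]=10
(0, 4): arr[0]=13 > arr[4]=9
(0, 5): arr[0]=13 > arr[5]=1
(1, 5): arr[1]=3 > arr[5]=1
(2, 3): arr[2]=16 > arr[3]=10
(2, 4): arr[2]=16 > arr[4]=9
(2, 5): arr[2]=16 > arr[5]=1
(2, 6): arr[2]=16 > arr[6]=14
(3, 4): arr[3]=10 > arr[4]=9
(3, 5): arr[3]=10 > arr[5]=1
(4, 5): arr[4]=9 > arr[5]=1

Total inversions: 12

The array has 12 inversion(s): (0,1), (0,3), (0,4), (0,5), (1,5), (2,3), (2,4), (2,5), (2,6), (3,4), (3,5), (4,5). Each pair (i,j) satisfies i < j and arr[i] > arr[j].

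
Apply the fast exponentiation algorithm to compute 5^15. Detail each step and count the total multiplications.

Computing 5^15 by squaring (build up from 5^1; each line after the first costs one multiplication):

5^1 = 5
5^2 = (5^1)^2 = 5^2 = 25
5^3 = 5 * 5^2 = 5 * 25 = 125
5^6 = (5^3)^2 = 125^2 = 15625
5^7 = 5 * 5^6 = 5 * 15625 = 78125
5^14 = (5^7)^2 = 78125^2 = 6103515625
5^15 = 5 * 5^14 = 5 * 6103515625 = 30517578125

Result: 30517578125
Multiplications needed: 6 (6 lines after 5^1)

5^15 = 30517578125. Using exponentiation by squaring, this requires 6 multiplications. The key idea: if the exponent is even, square the half-power; if odd, multiply by the base once.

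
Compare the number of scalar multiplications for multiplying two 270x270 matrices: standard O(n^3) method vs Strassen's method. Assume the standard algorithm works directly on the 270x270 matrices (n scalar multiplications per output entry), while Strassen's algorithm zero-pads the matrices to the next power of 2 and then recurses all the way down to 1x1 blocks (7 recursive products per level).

Matrix multiplication for 270x270 matrices:

Strassen's algorithm requires power-of-2 dimensions. Pad 270x270 to 512x512 (next power of 2).

Standard algorithm: 270^3 = 19683000 multiplications
Strassen's algorithm: 7^(log2(512)) = 7^9 = 40353607 multiplications
Difference: 19683000 - 40353607 = -20670607 (Strassen uses MORE here due to padding overhead — for small or just-over-power-of-2 n, padding can outweigh the per-level savings)

Standard: 19683000 multiplications (270^3). Strassen: 40353607 multiplications (7^9, after padding to 512x512). Strassen reduces 8 recursive multiplications to 7 at each level.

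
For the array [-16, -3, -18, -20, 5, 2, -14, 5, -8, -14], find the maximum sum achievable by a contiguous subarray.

Using Kadane's algorithm on [-16, -3, -18, -20, 5, 2, -14, 5, -8, -14]:

Scanning through the array:
Position 1 (value -3): max_ending_here = -3, max_so_far = -3
Position 2 (value -18): max_ending_here = -18, max_so_far = -3
Position 3 (value -20): max_ending_here = -20, max_so_far = -3
Position 4 (value 5): max_ending_here = 5, max_so_far = 5
Position 5 (value 2): max_ending_here = 7, max_so_far = 7
Position 6 (value -14): max_ending_here = -7, max_so_far = 7
Position 7 (value 5): max_ending_here = 5, max_so_far = 7
Position 8 (value -8): max_ending_here = -3, max_so_far = 7
Position 9 (value -14): max_ending_here = -14, max_so_far = 7

Maximum subarray: [5, 2]
Maximum sum: 7

The maximum subarray is [5, 2] with sum 7. This subarray runs from index 4 to index 5.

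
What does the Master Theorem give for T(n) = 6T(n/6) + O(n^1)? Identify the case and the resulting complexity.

Master Theorem for T(n) = 6T(n/6) + O(n^1):

a = 6, b = 6, c = 1
log_b(a) = log_6(6) = 1.0000

Case 2: c = 1 = log_6(6) = 1.0000
T(n) = O(n^1 log n) = O(n log n)

For T(n) = 6T(n/6) + O(n^1): log_6(6) = 1.0000. This is Case 2 of the Master Theorem (c = log_b(a), equal work at all levels), giving O(n log n).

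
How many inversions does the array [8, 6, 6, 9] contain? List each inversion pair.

Finding inversions in [8, 6, 6, 9]:

(0, 1): arr[0]=8 > arr[1]=6
(0, 2): arr[0]=8 > arr[2]=6

Total inversions: 2

The array has 2 inversion(s): (0,1), (0,2). Each pair (i,j) satisfies i < j and arr[i] > arr[j].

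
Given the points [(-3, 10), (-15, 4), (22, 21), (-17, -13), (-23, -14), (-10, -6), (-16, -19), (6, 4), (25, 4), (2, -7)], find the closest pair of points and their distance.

Computing all pairwise distances among 10 points:

d((-3, 10), (-15, 4)) = 13.4164
d((-3, 10), (22, 21)) = 27.313
d((-3, 10), (-17, -13)) = 26.9258
d((-3, 10), (-23, -14)) = 31.241
d((-3, 10), (-10, -6)) = 17.4642
d((-3, 10), (-16, -19)) = 31.7805
d((-3, 10), (6, 4)) = 10.8167
d((-3, 10), (25, 4)) = 28.6356
d((-3, 10), (2, -7)) = 17.72
d((-15, 4), (22, 21)) = 40.7185
d((-15, 4), (-17, -13)) = 17.1172
d((-15, 4), (-23, -14)) = 19.6977
d((-15, 4), (-10, -6)) = 11.1803
d((-15, 4), (-16, -19)) = 23.0217
d((-15, 4), (6, 4)) = 21.0
d((-15, 4), (25, 4)) = 40.0
d((-15, 4), (2, -7)) = 20.2485
d((22, 21), (-17, -13)) = 51.7397
d((22, 21), (-23, -14)) = 57.0088
d((22, 21), (-10, -6)) = 41.8688
d((22, 21), (-16, -19)) = 55.1725
d((22, 21), (6, 4)) = 23.3452
d((22, 21), (25, 4)) = 17.2627
d((22, 21), (2, -7)) = 34.4093
d((-17, -13), (-23, -14)) = 6.0828 <-- minimum
d((-17, -13), (-10, -6)) = 9.8995
d((-17, -13), (-16, -19)) = 6.0828 <-- minimum
d((-17, -13), (6, 4)) = 28.6007
d((-17, -13), (25, 4)) = 45.31
d((-17, -13), (2, -7)) = 19.9249
d((-23, -14), (-10, -6)) = 15.2643
d((-23, -14), (-16, -19)) = 8.6023
d((-23, -14), (6, 4)) = 34.1321
d((-23, -14), (25, 4)) = 51.264
d((-23, -14), (2, -7)) = 25.9615
d((-10, -6), (-16, -19)) = 14.3178
d((-10, -6), (6, 4)) = 18.868
d((-10, -6), (25, 4)) = 36.4005
d((-10, -6), (2, -7)) = 12.0416
d((-16, -19), (6, 4)) = 31.8277
d((-16, -19), (25, 4)) = 47.0106
d((-16, -19), (2, -7)) = 21.6333
d((6, 4), (25, 4)) = 19.0
d((6, 4), (2, -7)) = 11.7047
d((25, 4), (2, -7)) = 25.4951

Minimum distance: 6.0828 (tie among 2 pairs: (-17, -13) and (-23, -14); (-17, -13) and (-16, -19))

The minimum Euclidean distance is 6.0828. There is a tie: 2 pairs achieve this minimum — (-17, -13) and (-23, -14); (-17, -13) and (-16, -19). Any of these is a valid closest pair. For 10 points, brute-force pairwise comparison is shown above. For large n, the divide-and-conquer algorithm (sort by x, recurse on halves, check the dividing strip) achieves O(n log n).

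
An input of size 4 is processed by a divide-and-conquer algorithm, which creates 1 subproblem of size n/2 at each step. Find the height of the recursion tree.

For divide and conquer with division factor 2:

Problem sizes at each level:
Level 0: 4
Level 1: 2
Level 2: 1

The root is level 0 and the size-1 base case is level 2 (the tree spans levels 0 through 2, i.e. 3 levels counting the root), so the depth is the number of divisions: log_2(4) = 2

The recursion tree depth is log_2(4) = 2. At each level, the problem size is divided by 2, so it takes 2 divisions to reduce to a base case of size 1. The algorithm makes 1 recursive call at each level.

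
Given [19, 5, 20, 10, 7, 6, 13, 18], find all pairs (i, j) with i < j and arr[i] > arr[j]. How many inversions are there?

Finding inversions in [19, 5, 20, 10, 7, 6, 13, 18]:

(0, 1): arr[0]=19 > arr[1]=5
(0, 3): arr[0]=19 > arr[3]=10
(0, 4): arr[0]=19 > arr[4]=7
(0, 5): arr[0]=19 > arr[5]=6
(0, 6): arr[0]=19 > arr[6]=13
(0, 7): arr[0]=19 > arr[7]=18
(2, 3): arr[2]=20 > arr[3]=10
(2, 4): arr[2]=20 > arr[4]=7
(2, 5): arr[2]=20 > arr[5]=6
(2, 6): arr[2]=20 > arr[6]=13
(2, 7): arr[2]=20 > arr[7]=18
(3, 4): arr[3]=10 > arr[4]=7
(3, 5): arr[3]=10 > arr[5]=6
(4, 5): arr[4]=7 > arr[5]=6

Total inversions: 14

The array has 14 inversion(s): (0,1), (0,3), (0,4), (0,5), (0,6), (0,7), (2,3), (2,4), (2,5), (2,6), (2,7), (3,4), (3,5), (4,5). Each pair (i,j) satisfies i < j and arr[i] > arr[j].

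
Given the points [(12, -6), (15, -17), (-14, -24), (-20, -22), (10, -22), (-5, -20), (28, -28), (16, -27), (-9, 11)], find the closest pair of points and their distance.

Computing all pairwise distances among 9 points:

d((12, -6), (15, -17)) = 11.4018
d((12, -6), (-14, -24)) = 31.6228
d((12, -6), (-20, -22)) = 35.7771
d((12, -6), (10, -22)) = 16.1245
d((12, -6), (-5, -20)) = 22.0227
d((12, -6), (28, -28)) = 27.2029
d((12, -6), (16, -27)) = 21.3776
d((12, -6), (-9, 11)) = 27.0185
d((15, -17), (-14, -24)) = 29.8329
d((15, -17), (-20, -22)) = 35.3553
d((15, -17), (10, -22)) = 7.0711
d((15, -17), (-5, -20)) = 20.2237
d((15, -17), (28, -28)) = 17.0294
d((15, -17), (16, -27)) = 10.0499
d((15, -17), (-9, 11)) = 36.8782
d((-14, -24), (-20, -22)) = 6.3246 <-- minimum
d((-14, -24), (10, -22)) = 24.0832
d((-14, -24), (-5, -20)) = 9.8489
d((-14, -24), (28, -28)) = 42.19
d((-14, -24), (16, -27)) = 30.1496
d((-14, -24), (-9, 11)) = 35.3553
d((-20, -22), (10, -22)) = 30.0
d((-20, -22), (-5, -20)) = 15.1327
d((-20, -22), (28, -28)) = 48.3735
d((-20, -22), (16, -27)) = 36.3456
d((-20, -22), (-9, 11)) = 34.7851
d((10, -22), (-5, -20)) = 15.1327
d((10, -22), (28, -28)) = 18.9737
d((10, -22), (16, -27)) = 7.8102
d((10, -22), (-9, 11)) = 38.0789
d((-5, -20), (28, -28)) = 33.9559
d((-5, -20), (16, -27)) = 22.1359
d((-5, -20), (-9, 11)) = 31.257
d((28, -28), (16, -27)) = 12.0416
d((28, -28), (-9, 11)) = 53.7587
d((16, -27), (-9, 11)) = 45.4863

Closest pair: (-14, -24) and (-20, -22) with distance 6.3246

The closest pair is (-14, -24) and (-20, -22) with Euclidean distance 6.3246. For 9 points, brute-force pairwise comparison is shown above. For large n, the divide-and-conquer algorithm (sort by x, recurse on halves, check the dividing strip) achieves O(n log n).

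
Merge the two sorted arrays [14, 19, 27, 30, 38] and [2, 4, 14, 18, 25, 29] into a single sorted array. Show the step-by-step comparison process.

Merging process:

Compare 14 vs 2: take 2 from right. Merged: [2]
Compare 14 vs 4: take 4 from right. Merged: [2, 4]
Compare 14 vs 14: take 14 from left. Merged: [2, 4, 14]
Compare 19 vs 14: take 14 from right. Merged: [2, 4, 14, 14]
Compare 19 vs 18: take 18 from right. Merged: [2, 4, 14, 14, 18]
Compare 19 vs 25: take 19 from left. Merged: [2, 4, 14, 14, 18, 19]
Compare 27 vs 25: take 25 from right. Merged: [2, 4, 14, 14, 18, 19, 25]
Compare 27 vs 29: take 27 from left. Merged: [2, 4, 14, 14, 18, 19, 25, 27]
Compare 30 vs 29: take 29 from right. Merged: [2, 4, 14, 14, 18, 19, 25, 27, 29]
Append remaining from left: [30, 38]. Merged: [2, 4, 14, 14, 18, 19, 25, 27, 29, 30, 38]

Final merged array: [2, 4, 14, 14, 18, 19, 25, 27, 29, 30, 38]
Total comparisons: 9

The merged array is [2, 4, 14, 14, 18, 19, 25, 27, 29, 30, 38], requiring 9 comparisons. The merge step runs in O(n) time where n is the total number of elements.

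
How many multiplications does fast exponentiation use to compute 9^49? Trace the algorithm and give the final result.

Computing 9^49 by squaring (build up from 9^1; each line after the first costs one multiplication):

9^1 = 9
9^2 = (9^1)^2 = 9^2 = 81
9^3 = 9 * 9^2 = 9 * 81 = 729
9^6 = (9^3)^2 = 729^2 = 531441
9^12 = (9^6)^2 = 531441^2 = 282429536481
9^24 = (9^12)^2 = 282429536481^2 = 79766443076872509863361
9^48 = (9^24)^2 = 79766443076872509863361^2 = 6362685441135942358474828762538534230890216321
9^49 = 9 * 9^48 = 9 * 6362685441135942358474828762538534230890216321 = 57264168970223481226273458862846808078011946889

Result: 57264168970223481226273458862846808078011946889
Multiplications needed: 7 (7 lines after 9^1)

9^49 = 57264168970223481226273458862846808078011946889. Using exponentiation by squaring, this requires 7 multiplications. The key idea: if the exponent is even, square the half-power; if odd, multiply by the base once.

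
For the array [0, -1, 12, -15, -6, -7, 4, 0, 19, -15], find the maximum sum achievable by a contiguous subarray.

Using Kadane's algorithm on [0, -1, 12, -15, -6, -7, 4, 0, 19, -15]:

Scanning through the array:
Position 1 (value -1): max_ending_here = -1, max_so_far = 0
Position 2 (value 12): max_ending_here = 12, max_so_far = 12
Position 3 (value -15): max_ending_here = -3, max_so_far = 12
Position 4 (value -6): max_ending_here = -6, max_so_far = 12
Position 5 (value -7): max_ending_here = -7, max_so_far = 12
Position 6 (value 4): max_ending_here = 4, max_so_far = 12
Position 7 (value 0): max_ending_here = 4, max_so_far = 12
Position 8 (value 19): max_ending_here = 23, max_so_far = 23
Position 9 (value -15): max_ending_here = 8, max_so_far = 23

Maximum subarray: [4, 0, 19]
Maximum sum: 23

The maximum subarray is [4, 0, 19] with sum 23. This subarray runs from index 6 to index 8.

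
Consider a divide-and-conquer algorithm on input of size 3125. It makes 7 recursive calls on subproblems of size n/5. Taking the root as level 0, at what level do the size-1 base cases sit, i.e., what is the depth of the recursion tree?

For divide and conquer with division factor 5:

Problem sizes at each level:
Level 0: 3125
Level 1: 625
Level 2: 125
Level 3: 25
Level 4: 5
Level 5: 1

The root is level 0 and the size-1 base case is level 5 (the tree spans levels 0 through 5, i.e. 6 levels counting the root), so the depth is the number of divisions: log_5(3125) = 5

The recursion tree depth is log_5(3125) = 5. At each level, the problem size is divided by 5, so it takes 5 divisions to reduce to a base case of size 1. The algorithm makes 7 recursive calls at each level.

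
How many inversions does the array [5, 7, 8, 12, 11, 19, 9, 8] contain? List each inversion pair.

Finding inversions in [5, 7, 8, 12, 11, 19, 9, 8]:

(3, 4): arr[3]=12 > arr[4]=11
(3, 6): arr[3]=12 > arr[6]=9
(3, 7): arr[3]=12 > arr[7]=8
(4, 6): arr[4]=11 > arr[6]=9
(4, 7): arr[4]=11 > arr[7]=8
(5, 6): arr[5]=19 > arr[6]=9
(5, 7): arr[5]=19 > arr[7]=8
(6, 7): arr[6]=9 > arr[7]=8

Total inversions: 8

The array has 8 inversion(s): (3,4), (3,6), (3,7), (4,6), (4,7), (5,6), (5,7), (6,7). Each pair (i,j) satisfies i < j and arr[i] > arr[j].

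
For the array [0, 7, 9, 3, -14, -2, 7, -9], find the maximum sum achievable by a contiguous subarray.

Using Kadane's algorithm on [0, 7, 9, 3, -14, -2, 7, -9]:

Scanning through the array:
Position 1 (value 7): max_ending_here = 7, max_so_far = 7
Position 2 (value 9): max_ending_here = 16, max_so_far = 16
Position 3 (value 3): max_ending_here = 19, max_so_far = 19
Position 4 (value -14): max_ending_here = 5, max_so_far = 19
Position 5 (value -2): max_ending_here = 3, max_so_far = 19
Position 6 (value 7): max_ending_here = 10, max_so_far = 19
Position 7 (value -9): max_ending_here = 1, max_so_far = 19

Maximum subarray: [0, 7, 9, 3]
Maximum sum: 19

The maximum subarray is [0, 7, 9, 3] with sum 19. This subarray runs from index 0 to index 3.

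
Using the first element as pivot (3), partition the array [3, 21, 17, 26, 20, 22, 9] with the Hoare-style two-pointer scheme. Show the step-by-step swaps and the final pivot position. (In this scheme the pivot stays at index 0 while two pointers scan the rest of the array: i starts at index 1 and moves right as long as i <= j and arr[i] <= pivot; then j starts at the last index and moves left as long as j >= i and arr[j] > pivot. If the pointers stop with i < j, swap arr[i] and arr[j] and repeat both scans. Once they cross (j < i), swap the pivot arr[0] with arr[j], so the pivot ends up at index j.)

Hoare-style two-pointer partition with pivot = 3:

Initial array: [3, 21, 17, 26, 20, 22, 9]

Pointers start at i = 1, j = 6.
i ends at 1, j ends at 0: the pointers have crossed (j < i), so scanning stops.

j = 0, so swapping arr[0] with arr[j] leaves the pivot at position 0: [3, 21, 17, 26, 20, 22, 9]
Pivot position: 0

After partitioning with pivot 3, the array becomes [3, 21, 17, 26, 20, 22, 9]. The pivot is placed at index 0. All elements to the left of the pivot are <= 3, and all elements to the right are > 3.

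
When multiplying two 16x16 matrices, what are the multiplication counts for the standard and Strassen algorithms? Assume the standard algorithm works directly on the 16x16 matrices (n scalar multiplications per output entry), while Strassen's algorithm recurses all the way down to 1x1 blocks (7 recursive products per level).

Matrix multiplication for 16x16 matrices:

Standard algorithm: 16^3 = 4096 multiplications
Strassen's algorithm: 7^(log2(16)) = 7^4 = 2401 multiplications
Savings: 4096 - 2401 = 1695 multiplications

Standard: 4096 multiplications (16^3). Strassen: 2401 multiplications (7^4). Strassen reduces 8 recursive multiplications to 7 at each level.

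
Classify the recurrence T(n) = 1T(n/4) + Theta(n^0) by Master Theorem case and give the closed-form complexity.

Master Theorem for T(n) = 1T(n/4) + O(n^0):

a = 1, b = 4, c = 0
log_b(a) = log_4(1) = 0.0000

Case 2: c = 0 = log_4(1) = 0.0000
T(n) = O(n^0 log n) = O(log n)

For T(n) = 1T(n/4) + O(n^0): log_4(1) = 0.0000. This is Case 2 of the Master Theorem (c = log_b(a), equal work at all levels), giving O(log n).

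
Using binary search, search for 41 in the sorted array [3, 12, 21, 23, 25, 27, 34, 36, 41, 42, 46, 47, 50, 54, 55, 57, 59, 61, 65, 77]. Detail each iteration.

Binary search for 41 in [3, 12, 21, 23, 25, 27, 34, 36, 41, 42, 46, 47, 50, 54, 55, 57, 59, 61, 65, 77]:

lo=0, hi=19, mid=9, arr[mid]=42 -> 42 > 41, search left half
lo=0, hi=8, mid=4, arr[mid]=25 -> 25 < 41, search right half
lo=5, hi=8, mid=6, arr[mid]=34 -> 34 < 41, search right half
lo=7, hi=8, mid=7, arr[mid]=36 -> 36 < 41, search right half
lo=8, hi=8, mid=8, arr[mid]=41 -> Found target at index 8!

Binary search finds 41 at index 8 after 5 comparisons. The search repeatedly halves the search space by comparing with the middle element.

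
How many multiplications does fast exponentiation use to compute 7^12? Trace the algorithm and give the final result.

Computing 7^12 by squaring (build up from 7^1; each line after the first costs one multiplication):

7^1 = 7
7^2 = (7^1)^2 = 7^2 = 49
7^3 = 7 * 7^2 = 7 * 49 = 343
7^6 = (7^3)^2 = 343^2 = 117649
7^12 = (7^6)^2 = 117649^2 = 13841287201

Result: 13841287201
Multiplications needed: 4 (4 lines after 7^1)

7^12 = 13841287201. Using exponentiation by squaring, this requires 4 multiplications. The key idea: if the exponent is even, square the half-power; if odd, multiply by the base once.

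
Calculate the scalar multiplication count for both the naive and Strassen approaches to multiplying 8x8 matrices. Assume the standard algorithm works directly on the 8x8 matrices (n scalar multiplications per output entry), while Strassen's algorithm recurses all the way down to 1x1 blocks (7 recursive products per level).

Matrix multiplication for 8x8 matrices:

Standard algorithm: 8^3 = 512 multiplications
Strassen's algorithm: 7^(log2(8)) = 7^3 = 343 multiplications
Savings: 512 - 343 = 169 multiplications

Standard: 512 multiplications (8^3). Strassen: 343 multiplications (7^3). Strassen reduces 8 recursive multiplications to 7 at each level.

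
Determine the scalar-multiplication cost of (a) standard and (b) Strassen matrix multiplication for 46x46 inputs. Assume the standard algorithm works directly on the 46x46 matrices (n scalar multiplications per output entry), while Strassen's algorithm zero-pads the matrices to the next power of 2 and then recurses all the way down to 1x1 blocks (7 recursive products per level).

Matrix multiplication for 46x46 matrices:

Strassen's algorithm requires power-of-2 dimensions. Pad 46x46 to 64x64 (next power of 2).

Standard algorithm: 46^3 = 97336 multiplications
Strassen's algorithm: 7^(log2(64)) = 7^6 = 117649 multiplications
Difference: 97336 - 117649 = -20313 (Strassen uses MORE here due to padding overhead — for small or just-over-power-of-2 n, padding can outweigh the per-level savings)

Standard: 97336 multiplications (46^3). Strassen: 117649 multiplications (7^6, after padding to 64x64). Strassen reduces 8 recursive multiplications to 7 at each level.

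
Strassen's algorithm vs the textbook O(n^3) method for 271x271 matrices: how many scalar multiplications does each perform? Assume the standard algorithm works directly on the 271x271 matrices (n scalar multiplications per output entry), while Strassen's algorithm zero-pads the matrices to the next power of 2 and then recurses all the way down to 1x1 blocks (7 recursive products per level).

Matrix multiplication for 271x271 matrices:

Strassen's algorithm requires power-of-2 dimensions. Pad 271x271 to 512x512 (next power of 2).

Standard algorithm: 271^3 = 19902511 multiplications
Strassen's algorithm: 7^(log2(512)) = 7^9 = 40353607 multiplications
Difference: 19902511 - 40353607 = -20451096 (Strassen uses MORE here due to padding overhead — for small or just-over-power-of-2 n, padding can outweigh the per-level savings)

Standard: 19902511 multiplications (271^3). Strassen: 40353607 multiplications (7^9, after padding to 512x512). Strassen reduces 8 recursive multiplications to 7 at each level.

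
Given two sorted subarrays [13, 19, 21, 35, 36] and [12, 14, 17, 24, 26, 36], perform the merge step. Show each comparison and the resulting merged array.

Merging process:

Compare 13 vs 12: take 12 from right. Merged: [12]
Compare 13 vs 14: take 13 from left. Merged: [12, 13]
Compare 19 vs 14: take 14 from right. Merged: [12, 13, 14]
Compare 19 vs 17: take 17 from right. Merged: [12, 13, 14, 17]
Compare 19 vs 24: take 19 from left. Merged: [12, 13, 14, 17, 19]
Compare 21 vs 24: take 21 from left. Merged: [12, 13, 14, 17, 19, 21]
Compare 35 vs 24: take 24 from right. Merged: [12, 13, 14, 17, 19, 21, 24]
Compare 35 vs 26: take 26 from right. Merged: [12, 13, 14, 17, 19, 21, 24, 26]
Compare 35 vs 36: take 35 from left. Merged: [12, 13, 14, 17, 19, 21, 24, 26, 35]
Compare 36 vs 36: take 36 from left. Merged: [12, 13, 14, 17, 19, 21, 24, 26, 35, 36]
Append remaining from right: [36]. Merged: [12, 13, 14, 17, 19, 21, 24, 26, 35, 36, 36]

Final merged array: [12, 13, 14, 17, 19, 21, 24, 26, 35, 36, 36]
Total comparisons: 10

The merged array is [12, 13, 14, 17, 19, 21, 24, 26, 35, 36, 36], requiring 10 comparisons. The merge step runs in O(n) time where n is the total number of elements.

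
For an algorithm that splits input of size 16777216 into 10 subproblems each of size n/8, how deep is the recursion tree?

For divide and conquer with division factor 8:

Problem sizes at each level:
Level 0: 16777216
Level 1: 2097152
Level 2: 262144
Level 3: 32768
Level 4: 4096
Level 5: 512
Level 6: 64
Level 7: 8
Level 8: 1

The root is level 0 and the size-1 base case is level 8 (the tree spans levels 0 through 8, i.e. 9 levels counting the root), so the depth is the number of divisions: log_8(16777216) = 8

The recursion tree depth is log_8(16777216) = 8. At each level, the problem size is divided by 8, so it takes 8 divisions to reduce to a base case of size 1. The algorithm makes 10 recursive calls at each level.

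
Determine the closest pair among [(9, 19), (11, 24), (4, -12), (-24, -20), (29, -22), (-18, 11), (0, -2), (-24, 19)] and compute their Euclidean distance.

Computing all pairwise distances among 8 points:

d((9, 19), (11, 24)) = 5.3852 <-- minimum
d((9, 19), (4, -12)) = 31.4006
d((9, 19), (-24, -20)) = 51.0882
d((9, 19), (29, -22)) = 45.618
d((9, 19), (-18, 11)) = 28.1603
d((9, 19), (0, -2)) = 22.8473
d((9, 19), (-24, 19)) = 33.0
d((11, 24), (4, -12)) = 36.6742
d((11, 24), (-24, -20)) = 56.2228
d((11, 24), (29, -22)) = 49.3964
d((11, 24), (-18, 11)) = 31.7805
d((11, 24), (0, -2)) = 28.2312
d((11, 24), (-24, 19)) = 35.3553
d((4, -12), (-24, -20)) = 29.1204
d((4, -12), (29, -22)) = 26.9258
d((4, -12), (-18, 11)) = 31.8277
d((4, -12), (0, -2)) = 10.7703
d((4, -12), (-24, 19)) = 41.7732
d((-24, -20), (29, -22)) = 53.0377
d((-24, -20), (-18, 11)) = 31.5753
d((-24, -20), (0, -2)) = 30.0
d((-24, -20), (-24, 19)) = 39.0
d((29, -22), (-18, 11)) = 57.4282
d((29, -22), (0, -2)) = 35.2278
d((29, -22), (-24, 19)) = 67.0075
d((-18, 11), (0, -2)) = 22.2036
d((-18, 11), (-24, 19)) = 10.0
d((0, -2), (-24, 19)) = 31.8904

Closest pair: (9, 19) and (11, 24) with distance 5.3852

The closest pair is (9, 19) and (11, 24) with Euclidean distance 5.3852. For 8 points, brute-force pairwise comparison is shown above. For large n, the divide-and-conquer algorithm (sort by x, recurse on halves, check the dividing strip) achieves O(n log n).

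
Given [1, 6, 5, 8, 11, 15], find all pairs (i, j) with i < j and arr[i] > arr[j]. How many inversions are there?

Finding inversions in [1, 6, 5, 8, 11, 15]:

(1, 2): arr[1]=6 > arr[2]=5

Total inversions: 1

The array has 1 inversion(s): (1,2). Each pair (i,j) satisfies i < j and arr[i] > arr[j].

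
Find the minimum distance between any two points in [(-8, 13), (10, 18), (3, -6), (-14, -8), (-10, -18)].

Computing all pairwise distances among 5 points:

d((-8, 13), (10, 18)) = 18.6815
d((-8, 13), (3, -6)) = 21.9545
d((-8, 13), (-14, -8)) = 21.8403
d((-8, 13), (-10, -18)) = 31.0644
d((10, 18), (3, -6)) = 25.0
d((10, 18), (-14, -8)) = 35.3836
d((10, 18), (-10, -18)) = 41.1825
d((3, -6), (-14, -8)) = 17.1172
d((3, -6), (-10, -18)) = 17.6918
d((-14, -8), (-10, -18)) = 10.7703 <-- minimum

Closest pair: (-14, -8) and (-10, -18) with distance 10.7703

The closest pair is (-14, -8) and (-10, -18) with Euclidean distance 10.7703. For 5 points, brute-force pairwise comparison is shown above. For large n, the divide-and-conquer algorithm (sort by x, recurse on halves, check the dividing strip) achieves O(n log n).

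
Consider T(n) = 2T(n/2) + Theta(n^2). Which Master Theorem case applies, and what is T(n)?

Master Theorem for T(n) = 2T(n/2) + O(n^2):

a = 2, b = 2, c = 2
log_b(a) = log_2(2) = 1.0000

Case 3: c = 2 > log_2(2) = 1.0000
T(n) = O(n^2) = O(n^2)

For T(n) = 2T(n/2) + O(n^2): log_2(2) = 1.0000. This is Case 3 of the Master Theorem (c > log_b(a), work dominated by root), giving O(n^2).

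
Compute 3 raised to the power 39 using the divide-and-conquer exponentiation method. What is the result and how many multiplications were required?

Computing 3^39 by squaring (build up from 3^1; each line after the first costs one multiplication):

3^1 = 3
3^2 = (3^1)^2 = 3^2 = 9
3^4 = (3^2)^2 = 9^2 = 81
3^8 = (3^4)^2 = 81^2 = 6561
3^9 = 3 * 3^8 = 3 * 6561 = 19683
3^18 = (3^9)^2 = 19683^2 = 387420489
3^19 = 3 * 3^18 = 3 * 387420489 = 1162261467
3^38 = (3^19)^2 = 1162261467^2 = 1350851717672992089
3^39 = 3 * 3^38 = 3 * 1350851717672992089 = 4052555153018976267

Result: 4052555153018976267
Multiplications needed: 8 (8 lines after 3^1)

3^39 = 4052555153018976267. Using exponentiation by squaring, this requires 8 multiplications. The key idea: if the exponent is even, square the half-power; if odd, multiply by the base once.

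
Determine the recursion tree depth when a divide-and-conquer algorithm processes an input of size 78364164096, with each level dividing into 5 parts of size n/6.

For divide and conquer with division factor 6:

Problem sizes at each level:
Level 0: 78364164096
Level 1: 13060694016
Level 2: 2176782336
Level 3: 362797056
Level 4: 60466176
Level 5: 10077696
Level 6: 1679616
Level 7: 279936
Level 8: 46656
Level 9: 7776
Level 10: 1296
Level 11: 216
Level 12: 36
Level 13: 6
Level 14: 1

The root is level 0 and the size-1 base case is level 14 (the tree spans levels 0 through 14, i.e. 15 levels counting the root), so the depth is the number of divisions: log_6(78364164096) = 14

The recursion tree depth is log_6(78364164096) = 14. At each level, the problem size is divided by 6, so it takes 14 divisions to reduce to a base case of size 1. The algorithm makes 5 recursive calls at each level.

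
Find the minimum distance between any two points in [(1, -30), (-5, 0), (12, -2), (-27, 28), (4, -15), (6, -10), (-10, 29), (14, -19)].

Computing all pairwise distances among 8 points:

d((1, -30), (-5, 0)) = 30.5941
d((1, -30), (12, -2)) = 30.0832
d((1, -30), (-27, 28)) = 64.405
d((1, -30), (4, -15)) = 15.2971
d((1, -30), (6, -10)) = 20.6155
d((1, -30), (-10, 29)) = 60.0167
d((1, -30), (14, -19)) = 17.0294
d((-5, 0), (12, -2)) = 17.1172
d((-5, 0), (-27, 28)) = 35.609
d((-5, 0), (4, -15)) = 17.4929
d((-5, 0), (6, -10)) = 14.8661
d((-5, 0), (-10, 29)) = 29.4279
d((-5, 0), (14, -19)) = 26.8701
d((12, -2), (-27, 28)) = 49.2037
d((12, -2), (4, -15)) = 15.2643
d((12, -2), (6, -10)) = 10.0
d((12, -2), (-10, 29)) = 38.0132
d((12, -2), (14, -19)) = 17.1172
d((-27, 28), (4, -15)) = 53.0094
d((-27, 28), (6, -10)) = 50.3289
d((-27, 28), (-10, 29)) = 17.0294
d((-27, 28), (14, -19)) = 62.3699
d((4, -15), (6, -10)) = 5.3852 <-- minimum
d((4, -15), (-10, 29)) = 46.1736
d((4, -15), (14, -19)) = 10.7703
d((6, -10), (-10, 29)) = 42.1545
d((6, -10), (14, -19)) = 12.0416
d((-10, 29), (14, -19)) = 53.6656

Closest pair: (4, -15) and (6, -10) with distance 5.3852

The closest pair is (4, -15) and (6, -10) with Euclidean distance 5.3852. For 8 points, brute-force pairwise comparison is shown above. For large n, the divide-and-conquer algorithm (sort by x, recurse on halves, check the dividing strip) achieves O(n log n).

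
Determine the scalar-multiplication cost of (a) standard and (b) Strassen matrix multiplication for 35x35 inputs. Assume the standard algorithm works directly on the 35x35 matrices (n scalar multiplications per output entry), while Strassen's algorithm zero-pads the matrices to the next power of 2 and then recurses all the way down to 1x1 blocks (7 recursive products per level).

Matrix multiplication for 35x35 matrices:

Strassen's algorithm requires power-of-2 dimensions. Pad 35x35 to 64x64 (next power of 2).

Standard algorithm: 35^3 = 42875 multiplications
Strassen's algorithm: 7^(log2(64)) = 7^6 = 117649 multiplications
Difference: 42875 - 117649 = -74774 (Strassen uses MORE here due to padding overhead — for small or just-over-power-of-2 n, padding can outweigh the per-level savings)

Standard: 42875 multiplications (35^3). Strassen: 117649 multiplications (7^6, after padding to 64x64). Strassen reduces 8 recursive multiplications to 7 at each level.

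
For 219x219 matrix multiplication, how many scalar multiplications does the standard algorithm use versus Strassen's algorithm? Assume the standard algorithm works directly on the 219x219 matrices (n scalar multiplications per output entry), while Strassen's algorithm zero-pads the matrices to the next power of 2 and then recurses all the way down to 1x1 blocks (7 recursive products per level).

Matrix multiplication for 219x219 matrices:

Strassen's algorithm requires power-of-2 dimensions. Pad 219x219 to 256x256 (next power of 2).

Standard algorithm: 219^3 = 10503459 multiplications
Strassen's algorithm: 7^(log2(256)) = 7^8 = 5764801 multiplications
Savings: 10503459 - 5764801 = 4738658 multiplications

Standard: 10503459 multiplications (219^3). Strassen: 5764801 multiplications (7^8, after padding to 256x256). Strassen reduces 8 recursive multiplications to 7 at each level.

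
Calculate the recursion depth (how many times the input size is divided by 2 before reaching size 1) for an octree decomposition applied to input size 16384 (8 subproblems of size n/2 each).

For divide and conquer with division factor 2:

Problem sizes at each level:
Level 0: 16384
Level 1: 8192
Level 2: 4096
Level 3: 2048
Level 4: 1024
Level 5: 512
Level 6: 256
Level 7: 128
Level 8: 64
Level 9: 32
Level 10: 16
Level 11: 8
Level 12: 4
Level 13: 2
Level 14: 1

The root is level 0 and the size-1 base case is level 14 (the tree spans levels 0 through 14, i.e. 15 levels counting the root), so the depth is the number of divisions: log_2(16384) = 14

The recursion tree depth is log_2(16384) = 14. At each level, the problem size is divided by 2, so it takes 14 divisions to reduce to a base case of size 1. The algorithm makes 8 recursive calls at each level.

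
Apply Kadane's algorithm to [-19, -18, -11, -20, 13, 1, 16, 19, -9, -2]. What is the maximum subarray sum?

Using Kadane's algorithm on [-19, -18, -11, -20, 13, 1, 16, 19, -9, -2]:

Scanning through the array:
Position 1 (value -18): max_ending_here = -18, max_so_far = -18
Position 2 (value -11): max_ending_here = -11, max_so_far = -11
Position 3 (value -20): max_ending_here = -20, max_so_far = -11
Position 4 (value 13): max_ending_here = 13, max_so_far = 13
Position 5 (value 1): max_ending_here = 14, max_so_far = 14
Position 6 (value 16): max_ending_here = 30, max_so_far = 30
Position 7 (value 19): max_ending_here = 49, max_so_far = 49
Position 8 (value -9): max_ending_here = 40, max_so_far = 49
Position 9 (value -2): max_ending_here = 38, max_so_far = 49

Maximum subarray: [13, 1, 16, 19]
Maximum sum: 49

The maximum subarray is [13, 1, 16, 19] with sum 49. This subarray runs from index 4 to index 7.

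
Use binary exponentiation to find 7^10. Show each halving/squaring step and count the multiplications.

Computing 7^10 by squaring (build up from 7^1; each line after the first costs one multiplication):

7^1 = 7
7^2 = (7^1)^2 = 7^2 = 49
7^4 = (7^2)^2 = 49^2 = 2401
7^5 = 7 * 7^4 = 7 * 2401 = 16807
7^10 = (7^5)^2 = 16807^2 = 282475249

Result: 282475249
Multiplications needed: 4 (4 lines after 7^1)

7^10 = 282475249. Using exponentiation by squaring, this requires 4 multiplications. The key idea: if the exponent is even, square the half-power; if odd, multiply by the base once.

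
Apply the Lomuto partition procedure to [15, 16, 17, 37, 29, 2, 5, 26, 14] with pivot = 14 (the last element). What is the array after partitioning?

Lomuto partition with pivot = 14:

Initial array: [15, 16, 17, 37, 29, 2, 5, 26, 14]

arr[0]=15 > 14: no swap
arr[1]=16 > 14: no swap
arr[2]=17 > 14: no swap
arr[3]=37 > 14: no swap
arr[4]=29 > 14: no swap
arr[5]=2 <= 14: swap with position 0, array becomes [2, 16, 17, 37, 29, 15, 5, 26, 14]
arr[6]=5 <= 14: swap with position 1, array becomes [2, 5, 17, 37, 29, 15, 16, 26, 14]
arr[7]=26 > 14: no swap

Place pivot at position 2: [2, 5, 14, 37, 29, 15, 16, 26, 17]
Pivot position: 2

After partitioning with pivot 14, the array becomes [2, 5, 14, 37, 29, 15, 16, 26, 17]. The pivot is placed at index 2. All elements to the left of the pivot are <= 14, and all elements to the right are > 14.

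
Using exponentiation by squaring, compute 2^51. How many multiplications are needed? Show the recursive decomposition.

Computing 2^51 by squaring (build up from 2^1; each line after the first costs one multiplication):

2^1 = 2
2^2 = (2^1)^2 = 2^2 = 4
2^3 = 2 * 2^2 = 2 * 4 = 8
2^6 = (2^3)^2 = 8^2 = 64
2^12 = (2^6)^2 = 64^2 = 4096
2^24 = (2^12)^2 = 4096^2 = 16777216
2^25 = 2 * 2^24 = 2 * 16777216 = 33554432
2^50 = (2^25)^2 = 33554432^2 = 1125899906842624
2^51 = 2 * 2^50 = 2 * 1125899906842624 = 2251799813685248

Result: 2251799813685248
Multiplications needed: 8 (8 lines after 2^1)

2^51 = 2251799813685248. Using exponentiation by squaring, this requires 8 multiplications. The key idea: if the exponent is even, square the half-power; if odd, multiply by the base once.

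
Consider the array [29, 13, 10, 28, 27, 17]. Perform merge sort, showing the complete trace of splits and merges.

Merge sort trace:

Split: [29, 13, 10, 28, 27, 17] -> [29, 13, 10] and [28, 27, 17]
  Split: [29, 13, 10] -> [29] and [13, 10]
    Split: [13, 10] -> [13] and [10]
    Merge: [13] + [10] -> [10, 13]
  Merge: [29] + [10, 13] -> [10, 13, 29]
  Split: [28, 27, 17] -> [28] and [27, 17]
    Split: [27, 17] -> [27] and [17]
    Merge: [27] + [17] -> [17, 27]
  Merge: [28] + [17, 27] -> [17, 27, 28]
Merge: [10, 13, 29] + [17, 27, 28] -> [10, 13, 17, 27, 28, 29]

Final sorted array: [10, 13, 17, 27, 28, 29]

The merge sort proceeds by recursively splitting the array and merging sorted halves.
After all merges, the sorted array is [10, 13, 17, 27, 28, 29].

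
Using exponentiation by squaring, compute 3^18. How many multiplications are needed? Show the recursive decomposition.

Computing 3^18 by squaring (build up from 3^1; each line after the first costs one multiplication):

3^1 = 3
3^2 = (3^1)^2 = 3^2 = 9
3^4 = (3^2)^2 = 9^2 = 81
3^8 = (3^4)^2 = 81^2 = 6561
3^9 = 3 * 3^8 = 3 * 6561 = 19683
3^18 = (3^9)^2 = 19683^2 = 387420489

Result: 387420489
Multiplications needed: 5 (5 lines after 3^1)

3^18 = 387420489. Using exponentiation by squaring, this requires 5 multiplications. The key idea: if the exponent is even, square the half-power; if odd, multiply by the base once.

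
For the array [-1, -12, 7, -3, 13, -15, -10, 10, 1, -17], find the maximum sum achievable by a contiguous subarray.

Using Kadane's algorithm on [-1, -12, 7, -3, 13, -15, -10, 10, 1, -17]:

Scanning through the array:
Position 1 (value -12): max_ending_here = -12, max_so_far = -1
Position 2 (value 7): max_ending_here = 7, max_so_far = 7
Position 3 (value -3): max_ending_here = 4, max_so_far = 7
Position 4 (value 13): max_ending_here = 17, max_so_far = 17
Position 5 (value -15): max_ending_here = 2, max_so_far = 17
Position 6 (value -10): max_ending_here = -8, max_so_far = 17
Position 7 (value 10): max_ending_here = 10, max_so_far = 17
Position 8 (value 1): max_ending_here = 11, max_so_far = 17
Position 9 (value -17): max_ending_here = -6, max_so_far = 17

Maximum subarray: [7, -3, 13]
Maximum sum: 17

The maximum subarray is [7, -3, 13] with sum 17. This subarray runs from index 2 to index 4.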